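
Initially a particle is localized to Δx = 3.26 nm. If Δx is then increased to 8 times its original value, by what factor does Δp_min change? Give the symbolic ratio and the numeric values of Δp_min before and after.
Original Δp_min = 1.617 × 10^-26 kg·m/s; new Δp'_min = 2.022 × 10^-27 kg·m/s; ratio Δp'_min/Δp_min = 1/8.

From the uncertainty principle ΔxΔp ≥ ℏ/2, the minimum momentum uncertainty is Δp_min = ℏ/(2Δx).

Original (Δx = 3.26 nm = 3.260e-09 m):
Δp_min = (1.055e-34 J·s)/(2 × 3.260e-09 m) = 1.617e-26 kg·m/s

When Δx → 8Δx:
Δp'_min = ℏ/(2 × 8Δx) = (1/8) × ℏ/(2Δx) = (1/8) × Δp_min
Δp'_min = 1/8 × 1.617e-26 kg·m/s = 2.022e-27 kg·m/s

Since Δp_min ∝ 1/Δx, when Δx is increased to 8 times its original value, Δp_min decreases to 1/8 of its original value.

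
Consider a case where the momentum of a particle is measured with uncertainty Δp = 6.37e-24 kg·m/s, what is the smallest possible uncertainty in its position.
8.278 pm

Using the Heisenberg uncertainty principle:
ΔxΔp ≥ ℏ/2

The minimum uncertainty in position is:
Δx_min = ℏ/(2Δp)
Δx_min = (1.055e-34 J·s) / (2 × 6.370e-24 kg·m/s)
Δx_min = 8.278e-12 m = 8.278 pm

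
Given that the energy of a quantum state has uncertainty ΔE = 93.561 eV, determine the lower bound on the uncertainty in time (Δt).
3.518 as

Using the energy-time uncertainty principle:
ΔEΔt ≥ ℏ/2

The minimum uncertainty in time is:
Δt_min = ℏ/(2ΔE)
Δt_min = (1.055e-34 J·s) / (2 × 1.499e-17 J)
Δt_min = 3.518e-18 s = 3.518 as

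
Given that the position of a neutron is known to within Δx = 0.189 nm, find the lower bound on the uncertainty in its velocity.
166.567 m/s

Using the Heisenberg uncertainty principle and Δp = mΔv:
ΔxΔp ≥ ℏ/2
Δx(mΔv) ≥ ℏ/2

The minimum uncertainty in velocity is:
Δv_min = ℏ/(2mΔx)
Δv_min = (1.055e-34 J·s) / (2 × 1.675e-27 kg × 1.890e-10 m)
Δv_min = 1.666e+02 m/s = 166.567 m/s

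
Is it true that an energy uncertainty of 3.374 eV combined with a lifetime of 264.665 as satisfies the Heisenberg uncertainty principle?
Yes, it satisfies the uncertainty relation.

Calculate the product ΔEΔt:
ΔE = 3.374 eV = 5.406e-19 J
ΔEΔt = (5.406e-19 J) × (2.647e-16 s)
ΔEΔt = 1.431e-34 J·s

Compare to the minimum allowed value ℏ/2:
ℏ/2 = 5.273e-35 J·s

Since ΔEΔt = 1.431e-34 J·s ≥ 5.273e-35 J·s = ℏ/2,
this satisfies the uncertainty relation.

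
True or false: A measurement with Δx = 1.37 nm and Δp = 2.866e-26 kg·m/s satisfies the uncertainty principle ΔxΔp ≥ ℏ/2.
No, it violates the uncertainty principle (impossible measurement).

Calculate the product ΔxΔp:
ΔxΔp = (1.370e-09 m) × (2.866e-26 kg·m/s)
ΔxΔp = 3.926e-35 J·s

Compare to the minimum allowed value ℏ/2:
ℏ/2 = 5.273e-35 J·s

Since ΔxΔp = 3.926e-35 J·s < 5.273e-35 J·s = ℏ/2,
the measurement violates the uncertainty principle.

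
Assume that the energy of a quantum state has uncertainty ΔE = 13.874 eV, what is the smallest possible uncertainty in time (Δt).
23.721 as

Using the energy-time uncertainty principle:
ΔEΔt ≥ ℏ/2

The minimum uncertainty in time is:
Δt_min = ℏ/(2ΔE)
Δt_min = (1.055e-34 J·s) / (2 × 2.223e-18 J)
Δt_min = 2.372e-17 s = 23.721 as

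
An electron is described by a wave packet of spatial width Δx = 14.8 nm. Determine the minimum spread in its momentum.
3.563 × 10^-27 kg·m/s

For a wave packet, the spatial width Δx and momentum spread Δp are related by the uncertainty principle:
ΔxΔp ≥ ℏ/2

The minimum momentum spread is:
Δp_min = ℏ/(2Δx)
Δp_min = (1.055e-34 J·s) / (2 × 1.480e-08 m)
Δp_min = 3.563e-27 kg·m/s

A wave packet cannot have both a well-defined position and well-defined momentum.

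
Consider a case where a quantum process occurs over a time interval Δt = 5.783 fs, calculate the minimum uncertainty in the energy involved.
56.909 meV

Using the energy-time uncertainty principle:
ΔEΔt ≥ ℏ/2

The minimum uncertainty in energy is:
ΔE_min = ℏ/(2Δt)
ΔE_min = (1.055e-34 J·s) / (2 × 5.783e-15 s)
ΔE_min = 9.118e-21 J = 56.909 meV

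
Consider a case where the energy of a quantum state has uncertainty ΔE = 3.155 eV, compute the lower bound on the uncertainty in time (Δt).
104.313 as

Using the energy-time uncertainty principle:
ΔEΔt ≥ ℏ/2

The minimum uncertainty in time is:
Δt_min = ℏ/(2ΔE)
Δt_min = (1.055e-34 J·s) / (2 × 5.055e-19 J)
Δt_min = 1.043e-16 s = 104.313 as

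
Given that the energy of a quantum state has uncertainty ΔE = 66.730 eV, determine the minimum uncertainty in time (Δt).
4.932 as

Using the energy-time uncertainty principle:
ΔEΔt ≥ ℏ/2

The minimum uncertainty in time is:
Δt_min = ℏ/(2ΔE)
Δt_min = (1.055e-34 J·s) / (2 × 1.069e-17 J)
Δt_min = 4.932e-18 s = 4.932 as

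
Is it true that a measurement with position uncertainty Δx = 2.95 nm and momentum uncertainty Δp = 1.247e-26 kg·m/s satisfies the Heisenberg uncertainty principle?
No, it violates the uncertainty principle (impossible measurement).

Calculate the product ΔxΔp:
ΔxΔp = (2.950e-09 m) × (1.247e-26 kg·m/s)
ΔxΔp = 3.679e-35 J·s

Compare to the minimum allowed value ℏ/2:
ℏ/2 = 5.273e-35 J·s

Since ΔxΔp = 3.679e-35 J·s < 5.273e-35 J·s = ℏ/2,
the measurement violates the uncertainty principle.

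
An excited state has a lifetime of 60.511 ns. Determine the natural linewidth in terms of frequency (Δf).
1.315 MHz

Using the energy-time uncertainty principle and E = hf:
ΔEΔt ≥ ℏ/2
hΔf·Δt ≥ ℏ/2

The minimum frequency uncertainty is:
Δf = ℏ/(2hτ) = 1/(4πτ)
Δf = 1/(4π × 6.051e-08 s)
Δf = 1.315e+06 Hz = 1.315 MHz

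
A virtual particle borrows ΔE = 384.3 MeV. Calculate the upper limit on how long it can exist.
8.564 × 10^-25 s

Using the energy-time uncertainty principle:
ΔEΔt ≥ ℏ/2

For a virtual particle borrowing energy ΔE, the maximum lifetime is:
Δt_max = ℏ/(2ΔE)

Converting energy:
ΔE = 384.3 MeV = 6.157e-11 J

Δt_max = (1.055e-34 J·s) / (2 × 6.157e-11 J)
Δt_max = 8.564e-25 s = 8.564 × 10^-25 s

Virtual particles with higher borrowed energy exist for shorter times.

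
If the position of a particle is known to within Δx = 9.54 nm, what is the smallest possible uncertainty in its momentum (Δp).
5.527 × 10^-27 kg·m/s

Using the Heisenberg uncertainty principle:
ΔxΔp ≥ ℏ/2

The minimum uncertainty in momentum is:
Δp_min = ℏ/(2Δx)
Δp_min = (1.055e-34 J·s) / (2 × 9.540e-09 m)
Δp_min = 5.527e-27 kg·m/s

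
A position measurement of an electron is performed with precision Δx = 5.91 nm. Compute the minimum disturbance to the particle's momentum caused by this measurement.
8.922 × 10^-27 kg·m/s

The uncertainty principle implies that measuring position disturbs momentum:
ΔxΔp ≥ ℏ/2

When we measure position with precision Δx, we necessarily introduce a momentum uncertainty:
Δp ≥ ℏ/(2Δx)
Δp_min = (1.055e-34 J·s) / (2 × 5.910e-09 m)
Δp_min = 8.922e-27 kg·m/s

The more precisely we measure position, the greater the momentum disturbance.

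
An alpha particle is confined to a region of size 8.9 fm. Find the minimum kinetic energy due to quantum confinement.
16.485 keV

Using the uncertainty principle:

1. Position uncertainty: Δx ≈ 8.900e-15 m
2. Minimum momentum uncertainty: Δp = ℏ/(2Δx) = 5.925e-21 kg·m/s
3. Minimum kinetic energy:
   KE = (Δp)²/(2m) = (5.925e-21)²/(2 × 6.645e-27 kg)
   KE = 2.641e-15 J = 16.485 keV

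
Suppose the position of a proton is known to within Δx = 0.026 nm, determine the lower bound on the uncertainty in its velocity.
1.212 km/s

Using the Heisenberg uncertainty principle and Δp = mΔv:
ΔxΔp ≥ ℏ/2
Δx(mΔv) ≥ ℏ/2

The minimum uncertainty in velocity is:
Δv_min = ℏ/(2mΔx)
Δv_min = (1.055e-34 J·s) / (2 × 1.673e-27 kg × 2.600e-11 m)
Δv_min = 1.212e+03 m/s = 1.212 km/s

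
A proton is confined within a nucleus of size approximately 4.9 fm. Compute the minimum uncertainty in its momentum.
1.076 × 10^-20 kg·m/s

Using the Heisenberg uncertainty principle:
ΔxΔp ≥ ℏ/2

With Δx ≈ L = 4.900e-15 m (the confinement size):
Δp_min = ℏ/(2Δx)
Δp_min = (1.055e-34 J·s) / (2 × 4.900e-15 m)
Δp_min = 1.076e-20 kg·m/s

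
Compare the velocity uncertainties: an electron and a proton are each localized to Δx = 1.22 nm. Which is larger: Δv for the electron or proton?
The electron has the larger minimum velocity uncertainty, by a ratio of 1836.2.

For both particles, Δp_min = ℏ/(2Δx) = 4.322e-26 kg·m/s (same for both).

The velocity uncertainty is Δv = Δp/m:
- electron: Δv = 4.322e-26 / 9.109e-31 = 4.745e+04 m/s = 47.446 km/s
- proton: Δv = 4.322e-26 / 1.673e-27 = 2.584e+01 m/s = 25.840 m/s

Ratio: 4.745e+04 / 2.584e+01 = 1836.2

The lighter particle has larger velocity uncertainty because Δv ∝ 1/m.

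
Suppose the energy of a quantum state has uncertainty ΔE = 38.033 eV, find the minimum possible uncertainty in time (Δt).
8.653 as

Using the energy-time uncertainty principle:
ΔEΔt ≥ ℏ/2

The minimum uncertainty in time is:
Δt_min = ℏ/(2ΔE)
Δt_min = (1.055e-34 J·s) / (2 × 6.094e-18 J)
Δt_min = 8.653e-18 s = 8.653 as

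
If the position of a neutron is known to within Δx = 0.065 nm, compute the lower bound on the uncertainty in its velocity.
484.325 m/s

Using the Heisenberg uncertainty principle and Δp = mΔv:
ΔxΔp ≥ ℏ/2
Δx(mΔv) ≥ ℏ/2

The minimum uncertainty in velocity is:
Δv_min = ℏ/(2mΔx)
Δv_min = (1.055e-34 J·s) / (2 × 1.675e-27 kg × 6.500e-11 m)
Δv_min = 4.843e+02 m/s = 484.325 m/s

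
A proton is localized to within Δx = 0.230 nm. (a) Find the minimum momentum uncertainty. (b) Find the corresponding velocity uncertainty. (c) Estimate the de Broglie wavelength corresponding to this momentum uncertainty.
(a) Δp_min = 2.293 × 10^-25 kg·m/s
(b) Δv_min = 137.063 m/s
(c) λ_dB = 2.890 nm

Step-by-step:

(a) From the uncertainty principle:
Δp_min = ℏ/(2Δx) = (1.055e-34 J·s)/(2 × 2.300e-10 m) = 2.293e-25 kg·m/s

(b) The velocity uncertainty:
Δv = Δp/m = (2.293e-25 kg·m/s)/(1.673e-27 kg) = 1.371e+02 m/s = 137.063 m/s

(c) The de Broglie wavelength for this momentum:
λ = h/p = (6.626e-34 J·s)/(2.293e-25 kg·m/s) = 2.890e-09 m = 2.890 nm

Note: The de Broglie wavelength is comparable to the localization size, as expected from wave-particle duality.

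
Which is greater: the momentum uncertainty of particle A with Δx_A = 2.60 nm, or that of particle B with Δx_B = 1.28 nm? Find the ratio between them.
Particle B has the larger minimum momentum uncertainty, by a factor of 2.03.

For each particle, the minimum momentum uncertainty is Δp_min = ℏ/(2Δx):

Particle A: Δp_A = ℏ/(2×2.600e-09 m) = 2.028e-26 kg·m/s
Particle B: Δp_B = ℏ/(2×1.280e-09 m) = 4.119e-26 kg·m/s

Ratio: Δp_B/Δp_A = 2.03

Since Δp_min ∝ 1/Δx, the particle with smaller position uncertainty (B) has larger momentum uncertainty.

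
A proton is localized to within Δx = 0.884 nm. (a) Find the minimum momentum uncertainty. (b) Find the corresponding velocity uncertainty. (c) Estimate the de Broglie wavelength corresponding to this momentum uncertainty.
(a) Δp_min = 5.965 × 10^-26 kg·m/s
(b) Δv_min = 35.661 m/s
(c) λ_dB = 11.109 nm

Step-by-step:

(a) From the uncertainty principle:
Δp_min = ℏ/(2Δx) = (1.055e-34 J·s)/(2 × 8.840e-10 m) = 5.965e-26 kg·m/s

(b) The velocity uncertainty:
Δv = Δp/m = (5.965e-26 kg·m/s)/(1.673e-27 kg) = 3.566e+01 m/s = 35.661 m/s

(c) The de Broglie wavelength for this momentum:
λ = h/p = (6.626e-34 J·s)/(5.965e-26 kg·m/s) = 1.111e-08 m = 11.109 nm

Note: The de Broglie wavelength is comparable to the localization size, as expected from wave-particle duality.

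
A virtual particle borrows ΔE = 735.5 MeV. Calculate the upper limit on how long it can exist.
4.475 × 10^-25 s

Using the energy-time uncertainty principle:
ΔEΔt ≥ ℏ/2

For a virtual particle borrowing energy ΔE, the maximum lifetime is:
Δt_max = ℏ/(2ΔE)

Converting energy:
ΔE = 735.5 MeV = 1.178e-10 J

Δt_max = (1.055e-34 J·s) / (2 × 1.178e-10 J)
Δt_max = 4.475e-25 s = 4.475 × 10^-25 s

Virtual particles with higher borrowed energy exist for shorter times.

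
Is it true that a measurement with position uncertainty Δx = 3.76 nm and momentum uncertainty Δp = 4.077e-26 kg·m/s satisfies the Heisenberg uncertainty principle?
Yes, it satisfies the uncertainty principle.

Calculate the product ΔxΔp:
ΔxΔp = (3.760e-09 m) × (4.077e-26 kg·m/s)
ΔxΔp = 1.533e-34 J·s

Compare to the minimum allowed value ℏ/2:
ℏ/2 = 5.273e-35 J·s

Since ΔxΔp = 1.533e-34 J·s ≥ 5.273e-35 J·s = ℏ/2,
the measurement satisfies the uncertainty principle.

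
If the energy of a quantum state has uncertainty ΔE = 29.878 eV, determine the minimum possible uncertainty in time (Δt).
11.015 as

Using the energy-time uncertainty principle:
ΔEΔt ≥ ℏ/2

The minimum uncertainty in time is:
Δt_min = ℏ/(2ΔE)
Δt_min = (1.055e-34 J·s) / (2 × 4.787e-18 J)
Δt_min = 1.101e-17 s = 11.015 as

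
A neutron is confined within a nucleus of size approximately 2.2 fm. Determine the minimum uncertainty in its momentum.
2.397 × 10^-20 kg·m/s

Using the Heisenberg uncertainty principle:
ΔxΔp ≥ ℏ/2

With Δx ≈ L = 2.200e-15 m (the confinement size):
Δp_min = ℏ/(2Δx)
Δp_min = (1.055e-34 J·s) / (2 × 2.200e-15 m)
Δp_min = 2.397e-20 kg·m/s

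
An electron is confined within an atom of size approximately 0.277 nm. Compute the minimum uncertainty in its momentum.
1.904 × 10^-25 kg·m/s

Using the Heisenberg uncertainty principle:
ΔxΔp ≥ ℏ/2

With Δx ≈ L = 2.770e-10 m (the confinement size):
Δp_min = ℏ/(2Δx)
Δp_min = (1.055e-34 J·s) / (2 × 2.770e-10 m)
Δp_min = 1.904e-25 kg·m/s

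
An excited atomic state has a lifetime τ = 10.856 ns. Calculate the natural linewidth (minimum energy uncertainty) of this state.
30.316 neV

Using the energy-time uncertainty principle:
ΔEΔt ≥ ℏ/2

The lifetime τ represents the time uncertainty Δt.
The natural linewidth (minimum energy uncertainty) is:

ΔE = ℏ/(2τ)
ΔE = (1.055e-34 J·s) / (2 × 1.086e-08 s)
ΔE = 4.857e-27 J = 30.316 neV

This natural linewidth limits the precision of spectroscopic measurements.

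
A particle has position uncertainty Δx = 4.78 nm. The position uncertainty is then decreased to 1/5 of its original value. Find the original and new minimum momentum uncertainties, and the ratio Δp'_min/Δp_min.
Original Δp_min = 1.103 × 10^-26 kg·m/s; new Δp'_min = 5.516 × 10^-26 kg·m/s; ratio Δp'_min/Δp_min = 5.

From the uncertainty principle ΔxΔp ≥ ℏ/2, the minimum momentum uncertainty is Δp_min = ℏ/(2Δx).

Original (Δx = 4.78 nm = 4.780e-09 m):
Δp_min = (1.055e-34 J·s)/(2 × 4.780e-09 m) = 1.103e-26 kg·m/s

When Δx → (1/5)Δx:
Δp'_min = ℏ/(2 × (1/5)Δx) = 5 × ℏ/(2Δx) = 5 × Δp_min
Δp'_min = 5 × 1.103e-26 kg·m/s = 5.516e-26 kg·m/s

Since Δp_min ∝ 1/Δx, when Δx is decreased to 1/5 of its original value, Δp_min increases to 5 times its original value.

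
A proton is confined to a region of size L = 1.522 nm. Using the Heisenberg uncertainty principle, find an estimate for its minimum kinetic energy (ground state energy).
2.239 μeV

Using the uncertainty principle to estimate ground state energy:

1. The position uncertainty is approximately the confinement size:
   Δx ≈ L = 1.522e-09 m

2. From ΔxΔp ≥ ℏ/2, the minimum momentum uncertainty is:
   Δp ≈ ℏ/(2L) = 3.464e-26 kg·m/s

3. The kinetic energy is approximately:
   KE ≈ (Δp)²/(2m) = (3.464e-26)²/(2 × 1.673e-27 kg)
   KE ≈ 3.588e-25 J = 2.239 μeV

This is an order-of-magnitude estimate of the ground state energy.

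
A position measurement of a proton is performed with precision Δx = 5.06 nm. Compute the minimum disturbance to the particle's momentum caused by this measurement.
1.042 × 10^-26 kg·m/s

The uncertainty principle implies that measuring position disturbs momentum:
ΔxΔp ≥ ℏ/2

When we measure position with precision Δx, we necessarily introduce a momentum uncertainty:
Δp ≥ ℏ/(2Δx)
Δp_min = (1.055e-34 J·s) / (2 × 5.060e-09 m)
Δp_min = 1.042e-26 kg·m/s

The more precisely we measure position, the greater the momentum disturbance.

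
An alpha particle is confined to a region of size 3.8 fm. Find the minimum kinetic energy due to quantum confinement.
90.430 keV

Using the uncertainty principle:

1. Position uncertainty: Δx ≈ 3.800e-15 m
2. Minimum momentum uncertainty: Δp = ℏ/(2Δx) = 1.388e-20 kg·m/s
3. Minimum kinetic energy:
   KE = (Δp)²/(2m) = (1.388e-20)²/(2 × 6.645e-27 kg)
   KE = 1.449e-14 J = 90.430 keV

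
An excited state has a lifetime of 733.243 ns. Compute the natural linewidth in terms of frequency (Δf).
108.528 kHz

Using the energy-time uncertainty principle and E = hf:
ΔEΔt ≥ ℏ/2
hΔf·Δt ≥ ℏ/2

The minimum frequency uncertainty is:
Δf = ℏ/(2hτ) = 1/(4πτ)
Δf = 1/(4π × 7.332e-07 s)
Δf = 1.085e+05 Hz = 108.528 kHz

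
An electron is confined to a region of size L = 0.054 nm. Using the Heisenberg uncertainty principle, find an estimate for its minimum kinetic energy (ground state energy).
3.266 eV

Using the uncertainty principle to estimate ground state energy:

1. The position uncertainty is approximately the confinement size:
   Δx ≈ L = 5.400e-11 m

2. From ΔxΔp ≥ ℏ/2, the minimum momentum uncertainty is:
   Δp ≈ ℏ/(2L) = 9.765e-25 kg·m/s

3. The kinetic energy is approximately:
   KE ≈ (Δp)²/(2m) = (9.765e-25)²/(2 × 9.109e-31 kg)
   KE ≈ 5.233e-19 J = 3.266 eV

This is an order-of-magnitude estimate of the ground state energy.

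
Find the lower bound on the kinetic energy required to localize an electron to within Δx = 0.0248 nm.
15.487 eV

Localizing a particle requires giving it sufficient momentum uncertainty:

1. From uncertainty principle: Δp ≥ ℏ/(2Δx)
   Δp_min = (1.055e-34 J·s) / (2 × 2.480e-11 m)
   Δp_min = 2.126e-24 kg·m/s

2. This momentum uncertainty corresponds to kinetic energy:
   KE ≈ (Δp)²/(2m) = (2.126e-24)²/(2 × 9.109e-31 kg)
   KE = 2.481e-18 J = 15.487 eV

Tighter localization requires more energy.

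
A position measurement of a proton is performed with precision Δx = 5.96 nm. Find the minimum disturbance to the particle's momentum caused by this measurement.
8.847 × 10^-27 kg·m/s

The uncertainty principle implies that measuring position disturbs momentum:
ΔxΔp ≥ ℏ/2

When we measure position with precision Δx, we necessarily introduce a momentum uncertainty:
Δp ≥ ℏ/(2Δx)
Δp_min = (1.055e-34 J·s) / (2 × 5.960e-09 m)
Δp_min = 8.847e-27 kg·m/s

The more precisely we measure position, the greater the momentum disturbance.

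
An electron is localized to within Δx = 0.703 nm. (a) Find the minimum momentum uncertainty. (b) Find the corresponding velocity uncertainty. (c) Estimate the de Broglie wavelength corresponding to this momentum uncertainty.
(a) Δp_min = 7.501 × 10^-26 kg·m/s
(b) Δv_min = 82.338 km/s
(c) λ_dB = 8.834 nm

Step-by-step:

(a) From the uncertainty principle:
Δp_min = ℏ/(2Δx) = (1.055e-34 J·s)/(2 × 7.030e-10 m) = 7.501e-26 kg·m/s

(b) The velocity uncertainty:
Δv = Δp/m = (7.501e-26 kg·m/s)/(9.109e-31 kg) = 8.234e+04 m/s = 82.338 km/s

(c) The de Broglie wavelength for this momentum:
λ = h/p = (6.626e-34 J·s)/(7.501e-26 kg·m/s) = 8.834e-09 m = 8.834 nm

Note: The de Broglie wavelength is comparable to the localization size, as expected from wave-particle duality.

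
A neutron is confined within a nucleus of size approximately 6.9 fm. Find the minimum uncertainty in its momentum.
7.642 × 10^-21 kg·m/s

Using the Heisenberg uncertainty principle:
ΔxΔp ≥ ℏ/2

With Δx ≈ L = 6.900e-15 m (the confinement size):
Δp_min = ℏ/(2Δx)
Δp_min = (1.055e-34 J·s) / (2 × 6.900e-15 m)
Δp_min = 7.642e-21 kg·m/s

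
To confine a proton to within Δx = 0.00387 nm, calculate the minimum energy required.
346.364 meV

Localizing a particle requires giving it sufficient momentum uncertainty:

1. From uncertainty principle: Δp ≥ ℏ/(2Δx)
   Δp_min = (1.055e-34 J·s) / (2 × 3.870e-12 m)
   Δp_min = 1.362e-23 kg·m/s

2. This momentum uncertainty corresponds to kinetic energy:
   KE ≈ (Δp)²/(2m) = (1.362e-23)²/(2 × 1.673e-27 kg)
   KE = 5.549e-20 J = 346.364 meV

Tighter localization requires more energy.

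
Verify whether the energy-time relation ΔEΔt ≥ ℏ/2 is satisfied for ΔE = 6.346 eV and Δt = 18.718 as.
No, it violates the uncertainty relation.

Calculate the product ΔEΔt:
ΔE = 6.346 eV = 1.017e-18 J
ΔEΔt = (1.017e-18 J) × (1.872e-17 s)
ΔEΔt = 1.903e-35 J·s

Compare to the minimum allowed value ℏ/2:
ℏ/2 = 5.273e-35 J·s

Since ΔEΔt = 1.903e-35 J·s < 5.273e-35 J·s = ℏ/2,
this violates the uncertainty relation.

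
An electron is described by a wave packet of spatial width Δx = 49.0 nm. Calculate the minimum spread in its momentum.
1.076 × 10^-27 kg·m/s

For a wave packet, the spatial width Δx and momentum spread Δp are related by the uncertainty principle:
ΔxΔp ≥ ℏ/2

The minimum momentum spread is:
Δp_min = ℏ/(2Δx)
Δp_min = (1.055e-34 J·s) / (2 × 4.900e-08 m)
Δp_min = 1.076e-27 kg·m/s

A wave packet cannot have both a well-defined position and well-defined momentum.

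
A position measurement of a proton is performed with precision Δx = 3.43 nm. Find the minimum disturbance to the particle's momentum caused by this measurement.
1.537 × 10^-26 kg·m/s

The uncertainty principle implies that measuring position disturbs momentum:
ΔxΔp ≥ ℏ/2

When we measure position with precision Δx, we necessarily introduce a momentum uncertainty:
Δp ≥ ℏ/(2Δx)
Δp_min = (1.055e-34 J·s) / (2 × 3.430e-09 m)
Δp_min = 1.537e-26 kg·m/s

The more precisely we measure position, the greater the momentum disturbance.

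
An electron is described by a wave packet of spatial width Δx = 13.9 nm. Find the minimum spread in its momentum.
3.793 × 10^-27 kg·m/s

For a wave packet, the spatial width Δx and momentum spread Δp are related by the uncertainty principle:
ΔxΔp ≥ ℏ/2

The minimum momentum spread is:
Δp_min = ℏ/(2Δx)
Δp_min = (1.055e-34 J·s) / (2 × 1.390e-08 m)
Δp_min = 3.793e-27 kg·m/s

A wave packet cannot have both a well-defined position and well-defined momentum.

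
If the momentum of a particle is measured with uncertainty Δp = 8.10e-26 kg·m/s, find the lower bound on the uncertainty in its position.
650.970 pm

Using the Heisenberg uncertainty principle:
ΔxΔp ≥ ℏ/2

The minimum uncertainty in position is:
Δx_min = ℏ/(2Δp)
Δx_min = (1.055e-34 J·s) / (2 × 8.100e-26 kg·m/s)
Δx_min = 6.510e-10 m = 650.970 pm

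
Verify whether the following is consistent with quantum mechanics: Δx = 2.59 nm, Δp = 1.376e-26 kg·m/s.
No, it violates the uncertainty principle (impossible measurement).

Calculate the product ΔxΔp:
ΔxΔp = (2.590e-09 m) × (1.376e-26 kg·m/s)
ΔxΔp = 3.564e-35 J·s

Compare to the minimum allowed value ℏ/2:
ℏ/2 = 5.273e-35 J·s

Since ΔxΔp = 3.564e-35 J·s < 5.273e-35 J·s = ℏ/2,
the measurement violates the uncertainty principle.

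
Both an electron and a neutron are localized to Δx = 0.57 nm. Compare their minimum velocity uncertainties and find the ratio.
The electron has the larger minimum velocity uncertainty, by a ratio of 1838.7.

For both particles, Δp_min = ℏ/(2Δx) = 9.251e-26 kg·m/s (same for both).

The velocity uncertainty is Δv = Δp/m:
- electron: Δv = 9.251e-26 / 9.109e-31 = 1.016e+05 m/s = 101.551 km/s
- neutron: Δv = 9.251e-26 / 1.675e-27 = 5.523e+01 m/s = 55.230 m/s

Ratio: 1.016e+05 / 5.523e+01 = 1838.7

The lighter particle has larger velocity uncertainty because Δv ∝ 1/m.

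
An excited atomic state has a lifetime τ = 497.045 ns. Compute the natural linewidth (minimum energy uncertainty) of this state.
662.125 peV

Using the energy-time uncertainty principle:
ΔEΔt ≥ ℏ/2

The lifetime τ represents the time uncertainty Δt.
The natural linewidth (minimum energy uncertainty) is:

ΔE = ℏ/(2τ)
ΔE = (1.055e-34 J·s) / (2 × 4.970e-07 s)
ΔE = 1.061e-28 J = 662.125 peV

This natural linewidth limits the precision of spectroscopic measurements.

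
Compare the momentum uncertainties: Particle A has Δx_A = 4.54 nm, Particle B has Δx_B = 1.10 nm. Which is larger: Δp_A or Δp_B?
Particle B has the larger minimum momentum uncertainty, by a factor of 4.13.

For each particle, the minimum momentum uncertainty is Δp_min = ℏ/(2Δx):

Particle A: Δp_A = ℏ/(2×4.540e-09 m) = 1.161e-26 kg·m/s
Particle B: Δp_B = ℏ/(2×1.100e-09 m) = 4.794e-26 kg·m/s

Ratio: Δp_B/Δp_A = 4.13

Since Δp_min ∝ 1/Δx, the particle with smaller position uncertainty (B) has larger momentum uncertainty.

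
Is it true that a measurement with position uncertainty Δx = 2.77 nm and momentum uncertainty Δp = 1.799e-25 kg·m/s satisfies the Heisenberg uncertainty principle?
Yes, it satisfies the uncertainty principle.

Calculate the product ΔxΔp:
ΔxΔp = (2.770e-09 m) × (1.799e-25 kg·m/s)
ΔxΔp = 4.983e-34 J·s

Compare to the minimum allowed value ℏ/2:
ℏ/2 = 5.273e-35 J·s

Since ΔxΔp = 4.983e-34 J·s ≥ 5.273e-35 J·s = ℏ/2,
the measurement satisfies the uncertainty principle.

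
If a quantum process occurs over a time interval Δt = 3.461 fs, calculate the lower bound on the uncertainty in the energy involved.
95.090 meV

Using the energy-time uncertainty principle:
ΔEΔt ≥ ℏ/2

The minimum uncertainty in energy is:
ΔE_min = ℏ/(2Δt)
ΔE_min = (1.055e-34 J·s) / (2 × 3.461e-15 s)
ΔE_min = 1.524e-20 J = 95.090 meV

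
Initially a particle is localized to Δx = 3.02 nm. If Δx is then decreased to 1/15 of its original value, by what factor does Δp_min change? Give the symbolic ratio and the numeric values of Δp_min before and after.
Original Δp_min = 1.746 × 10^-26 kg·m/s; new Δp'_min = 2.619 × 10^-25 kg·m/s; ratio Δp'_min/Δp_min = 15.

From the uncertainty principle ΔxΔp ≥ ℏ/2, the minimum momentum uncertainty is Δp_min = ℏ/(2Δx).

Original (Δx = 3.02 nm = 3.020e-09 m):
Δp_min = (1.055e-34 J·s)/(2 × 3.020e-09 m) = 1.746e-26 kg·m/s

When Δx → (1/15)Δx:
Δp'_min = ℏ/(2 × (1/15)Δx) = 15 × ℏ/(2Δx) = 15 × Δp_min
Δp'_min = 15 × 1.746e-26 kg·m/s = 2.619e-25 kg·m/s

Since Δp_min ∝ 1/Δx, when Δx is decreased to 1/15 of its original value, Δp_min increases to 15 times its original value.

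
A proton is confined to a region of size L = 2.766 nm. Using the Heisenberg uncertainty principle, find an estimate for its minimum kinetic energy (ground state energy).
678.031 neV

Using the uncertainty principle to estimate ground state energy:

1. The position uncertainty is approximately the confinement size:
   Δx ≈ L = 2.766e-09 m

2. From ΔxΔp ≥ ℏ/2, the minimum momentum uncertainty is:
   Δp ≈ ℏ/(2L) = 1.906e-26 kg·m/s

3. The kinetic energy is approximately:
   KE ≈ (Δp)²/(2m) = (1.906e-26)²/(2 × 1.673e-27 kg)
   KE ≈ 1.086e-25 J = 678.031 neV

This is an order-of-magnitude estimate of the ground state energy.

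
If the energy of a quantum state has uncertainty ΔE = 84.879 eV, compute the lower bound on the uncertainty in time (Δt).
3.877 as

Using the energy-time uncertainty principle:
ΔEΔt ≥ ℏ/2

The minimum uncertainty in time is:
Δt_min = ℏ/(2ΔE)
Δt_min = (1.055e-34 J·s) / (2 × 1.360e-17 J)
Δt_min = 3.877e-18 s = 3.877 as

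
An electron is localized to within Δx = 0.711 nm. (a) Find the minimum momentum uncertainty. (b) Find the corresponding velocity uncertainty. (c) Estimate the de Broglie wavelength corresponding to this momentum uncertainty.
(a) Δp_min = 7.416 × 10^-26 kg·m/s
(b) Δv_min = 81.412 km/s
(c) λ_dB = 8.935 nm

Step-by-step:

(a) From the uncertainty principle:
Δp_min = ℏ/(2Δx) = (1.055e-34 J·s)/(2 × 7.110e-10 m) = 7.416e-26 kg·m/s

(b) The velocity uncertainty:
Δv = Δp/m = (7.416e-26 kg·m/s)/(9.109e-31 kg) = 8.141e+04 m/s = 81.412 km/s

(c) The de Broglie wavelength for this momentum:
λ = h/p = (6.626e-34 J·s)/(7.416e-26 kg·m/s) = 8.935e-09 m = 8.935 nm

Note: The de Broglie wavelength is comparable to the localization size, as expected from wave-particle duality.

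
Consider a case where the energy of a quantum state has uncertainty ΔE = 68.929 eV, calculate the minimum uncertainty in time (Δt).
4.775 as

Using the energy-time uncertainty principle:
ΔEΔt ≥ ℏ/2

The minimum uncertainty in time is:
Δt_min = ℏ/(2ΔE)
Δt_min = (1.055e-34 J·s) / (2 × 1.104e-17 J)
Δt_min = 4.775e-18 s = 4.775 as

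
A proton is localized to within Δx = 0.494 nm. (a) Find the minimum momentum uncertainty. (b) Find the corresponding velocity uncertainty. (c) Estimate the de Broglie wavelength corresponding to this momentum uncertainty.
(a) Δp_min = 1.067 × 10^-25 kg·m/s
(b) Δv_min = 63.815 m/s
(c) λ_dB = 6.208 nm

Step-by-step:

(a) From the uncertainty principle:
Δp_min = ℏ/(2Δx) = (1.055e-34 J·s)/(2 × 4.940e-10 m) = 1.067e-25 kg·m/s

(b) The velocity uncertainty:
Δv = Δp/m = (1.067e-25 kg·m/s)/(1.673e-27 kg) = 6.381e+01 m/s = 63.815 m/s

(c) The de Broglie wavelength for this momentum:
λ = h/p = (6.626e-34 J·s)/(1.067e-25 kg·m/s) = 6.208e-09 m = 6.208 nm

Note: The de Broglie wavelength is comparable to the localization size, as expected from wave-particle duality.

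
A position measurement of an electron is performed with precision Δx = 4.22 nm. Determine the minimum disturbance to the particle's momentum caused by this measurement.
1.249 × 10^-26 kg·m/s

The uncertainty principle implies that measuring position disturbs momentum:
ΔxΔp ≥ ℏ/2

When we measure position with precision Δx, we necessarily introduce a momentum uncertainty:
Δp ≥ ℏ/(2Δx)
Δp_min = (1.055e-34 J·s) / (2 × 4.220e-09 m)
Δp_min = 1.249e-26 kg·m/s

The more precisely we measure position, the greater the momentum disturbance.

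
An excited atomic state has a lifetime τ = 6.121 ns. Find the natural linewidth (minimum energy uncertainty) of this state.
53.767 neV

Using the energy-time uncertainty principle:
ΔEΔt ≥ ℏ/2

The lifetime τ represents the time uncertainty Δt.
The natural linewidth (minimum energy uncertainty) is:

ΔE = ℏ/(2τ)
ΔE = (1.055e-34 J·s) / (2 × 6.121e-09 s)
ΔE = 8.614e-27 J = 53.767 neV

This natural linewidth limits the precision of spectroscopic measurements.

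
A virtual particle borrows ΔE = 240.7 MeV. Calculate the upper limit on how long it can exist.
1.367 ys

Using the energy-time uncertainty principle:
ΔEΔt ≥ ℏ/2

For a virtual particle borrowing energy ΔE, the maximum lifetime is:
Δt_max = ℏ/(2ΔE)

Converting energy:
ΔE = 240.7 MeV = 3.856e-11 J

Δt_max = (1.055e-34 J·s) / (2 × 3.856e-11 J)
Δt_max = 1.367e-24 s = 1.367 ys

Virtual particles with higher borrowed energy exist for shorter times.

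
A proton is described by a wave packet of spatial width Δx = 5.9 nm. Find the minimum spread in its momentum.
8.937 × 10^-27 kg·m/s

For a wave packet, the spatial width Δx and momentum spread Δp are related by the uncertainty principle:
ΔxΔp ≥ ℏ/2

The minimum momentum spread is:
Δp_min = ℏ/(2Δx)
Δp_min = (1.055e-34 J·s) / (2 × 5.900e-09 m)
Δp_min = 8.937e-27 kg·m/s

A wave packet cannot have both a well-defined position and well-defined momentum.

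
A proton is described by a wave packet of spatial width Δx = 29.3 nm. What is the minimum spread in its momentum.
1.800 × 10^-27 kg·m/s

For a wave packet, the spatial width Δx and momentum spread Δp are related by the uncertainty principle:
ΔxΔp ≥ ℏ/2

The minimum momentum spread is:
Δp_min = ℏ/(2Δx)
Δp_min = (1.055e-34 J·s) / (2 × 2.930e-08 m)
Δp_min = 1.800e-27 kg·m/s

A wave packet cannot have both a well-defined position and well-defined momentum.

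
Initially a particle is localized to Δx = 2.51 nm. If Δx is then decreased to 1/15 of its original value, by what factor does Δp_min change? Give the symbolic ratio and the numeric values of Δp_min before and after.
Original Δp_min = 2.101 × 10^-26 kg·m/s; new Δp'_min = 3.151 × 10^-25 kg·m/s; ratio Δp'_min/Δp_min = 15.

From the uncertainty principle ΔxΔp ≥ ℏ/2, the minimum momentum uncertainty is Δp_min = ℏ/(2Δx).

Original (Δx = 2.51 nm = 2.510e-09 m):
Δp_min = (1.055e-34 J·s)/(2 × 2.510e-09 m) = 2.101e-26 kg·m/s

When Δx → (1/15)Δx:
Δp'_min = ℏ/(2 × (1/15)Δx) = 15 × ℏ/(2Δx) = 15 × Δp_min
Δp'_min = 15 × 2.101e-26 kg·m/s = 3.151e-25 kg·m/s

Since Δp_min ∝ 1/Δx, when Δx is decreased to 1/15 of its original value, Δp_min increases to 15 times its original value.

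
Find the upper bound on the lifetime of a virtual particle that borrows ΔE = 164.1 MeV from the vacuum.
2.006 ys

Using the energy-time uncertainty principle:
ΔEΔt ≥ ℏ/2

For a virtual particle borrowing energy ΔE, the maximum lifetime is:
Δt_max = ℏ/(2ΔE)

Converting energy:
ΔE = 164.1 MeV = 2.629e-11 J

Δt_max = (1.055e-34 J·s) / (2 × 2.629e-11 J)
Δt_max = 2.006e-24 s = 2.006 ys

Virtual particles with higher borrowed energy exist for shorter times.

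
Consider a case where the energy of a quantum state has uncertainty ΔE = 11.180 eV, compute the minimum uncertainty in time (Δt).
29.437 as

Using the energy-time uncertainty principle:
ΔEΔt ≥ ℏ/2

The minimum uncertainty in time is:
Δt_min = ℏ/(2ΔE)
Δt_min = (1.055e-34 J·s) / (2 × 1.791e-18 J)
Δt_min = 2.944e-17 s = 29.437 as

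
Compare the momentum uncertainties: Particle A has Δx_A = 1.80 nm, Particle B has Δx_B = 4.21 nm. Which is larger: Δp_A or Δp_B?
Particle A has the larger minimum momentum uncertainty, by a factor of 2.34.

For each particle, the minimum momentum uncertainty is Δp_min = ℏ/(2Δx):

Particle A: Δp_A = ℏ/(2×1.800e-09 m) = 2.929e-26 kg·m/s
Particle B: Δp_B = ℏ/(2×4.210e-09 m) = 1.252e-26 kg·m/s

Ratio: Δp_A/Δp_B = 2.34

Since Δp_min ∝ 1/Δx, the particle with smaller position uncertainty (A) has larger momentum uncertainty.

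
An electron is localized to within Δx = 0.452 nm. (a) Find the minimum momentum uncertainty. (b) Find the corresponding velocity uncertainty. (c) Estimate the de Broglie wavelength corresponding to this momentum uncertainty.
(a) Δp_min = 1.167 × 10^-25 kg·m/s
(b) Δv_min = 128.062 km/s
(c) λ_dB = 5.680 nm

Step-by-step:

(a) From the uncertainty principle:
Δp_min = ℏ/(2Δx) = (1.055e-34 J·s)/(2 × 4.520e-10 m) = 1.167e-25 kg·m/s

(b) The velocity uncertainty:
Δv = Δp/m = (1.167e-25 kg·m/s)/(9.109e-31 kg) = 1.281e+05 m/s = 128.062 km/s

(c) The de Broglie wavelength for this momentum:
λ = h/p = (6.626e-34 J·s)/(1.167e-25 kg·m/s) = 5.680e-09 m = 5.680 nm

Note: The de Broglie wavelength is comparable to the localization size, as expected from wave-particle duality.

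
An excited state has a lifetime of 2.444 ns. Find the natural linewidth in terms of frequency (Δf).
32.560 MHz

Using the energy-time uncertainty principle and E = hf:
ΔEΔt ≥ ℏ/2
hΔf·Δt ≥ ℏ/2

The minimum frequency uncertainty is:
Δf = ℏ/(2hτ) = 1/(4πτ)
Δf = 1/(4π × 2.444e-09 s)
Δf = 3.256e+07 Hz = 32.560 MHz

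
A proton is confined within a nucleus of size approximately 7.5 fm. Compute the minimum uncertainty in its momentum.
7.030 × 10^-21 kg·m/s

Using the Heisenberg uncertainty principle:
ΔxΔp ≥ ℏ/2

With Δx ≈ L = 7.500e-15 m (the confinement size):
Δp_min = ℏ/(2Δx)
Δp_min = (1.055e-34 J·s) / (2 × 7.500e-15 m)
Δp_min = 7.030e-21 kg·m/s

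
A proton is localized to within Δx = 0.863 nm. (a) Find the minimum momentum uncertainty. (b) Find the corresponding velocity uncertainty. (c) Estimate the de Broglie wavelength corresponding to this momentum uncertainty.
(a) Δp_min = 6.110 × 10^-26 kg·m/s
(b) Δv_min = 36.529 m/s
(c) λ_dB = 10.845 nm

Step-by-step:

(a) From the uncertainty principle:
Δp_min = ℏ/(2Δx) = (1.055e-34 J·s)/(2 × 8.630e-10 m) = 6.110e-26 kg·m/s

(b) The velocity uncertainty:
Δv = Δp/m = (6.110e-26 kg·m/s)/(1.673e-27 kg) = 3.653e+01 m/s = 36.529 m/s

(c) The de Broglie wavelength for this momentum:
λ = h/p = (6.626e-34 J·s)/(6.110e-26 kg·m/s) = 1.084e-08 m = 10.845 nm

Note: The de Broglie wavelength is comparable to the localization size, as expected from wave-particle duality.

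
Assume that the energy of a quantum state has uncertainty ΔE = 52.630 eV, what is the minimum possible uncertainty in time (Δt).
6.253 as

Using the energy-time uncertainty principle:
ΔEΔt ≥ ℏ/2

The minimum uncertainty in time is:
Δt_min = ℏ/(2ΔE)
Δt_min = (1.055e-34 J·s) / (2 × 8.432e-18 J)
Δt_min = 6.253e-18 s = 6.253 as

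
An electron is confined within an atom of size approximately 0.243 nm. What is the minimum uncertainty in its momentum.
2.170 × 10^-25 kg·m/s

Using the Heisenberg uncertainty principle:
ΔxΔp ≥ ℏ/2

With Δx ≈ L = 2.430e-10 m (the confinement size):
Δp_min = ℏ/(2Δx)
Δp_min = (1.055e-34 J·s) / (2 × 2.430e-10 m)
Δp_min = 2.170e-25 kg·m/s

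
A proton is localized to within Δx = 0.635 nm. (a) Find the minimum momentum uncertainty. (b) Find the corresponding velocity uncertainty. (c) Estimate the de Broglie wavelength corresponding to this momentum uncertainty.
(a) Δp_min = 8.304 × 10^-26 kg·m/s
(b) Δv_min = 49.645 m/s
(c) λ_dB = 7.980 nm

Step-by-step:

(a) From the uncertainty principle:
Δp_min = ℏ/(2Δx) = (1.055e-34 J·s)/(2 × 6.350e-10 m) = 8.304e-26 kg·m/s

(b) The velocity uncertainty:
Δv = Δp/m = (8.304e-26 kg·m/s)/(1.673e-27 kg) = 4.964e+01 m/s = 49.645 m/s

(c) The de Broglie wavelength for this momentum:
λ = h/p = (6.626e-34 J·s)/(8.304e-26 kg·m/s) = 7.980e-09 m = 7.980 nm

Note: The de Broglie wavelength is comparable to the localization size, as expected from wave-particle duality.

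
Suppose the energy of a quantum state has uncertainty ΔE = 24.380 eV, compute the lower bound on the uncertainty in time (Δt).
13.499 as

Using the energy-time uncertainty principle:
ΔEΔt ≥ ℏ/2

The minimum uncertainty in time is:
Δt_min = ℏ/(2ΔE)
Δt_min = (1.055e-34 J·s) / (2 × 3.906e-18 J)
Δt_min = 1.350e-17 s = 13.499 as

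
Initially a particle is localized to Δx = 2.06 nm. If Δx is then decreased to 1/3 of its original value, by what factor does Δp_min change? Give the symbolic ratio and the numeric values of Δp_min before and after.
Original Δp_min = 2.560 × 10^-26 kg·m/s; new Δp'_min = 7.679 × 10^-26 kg·m/s; ratio Δp'_min/Δp_min = 3.

From the uncertainty principle ΔxΔp ≥ ℏ/2, the minimum momentum uncertainty is Δp_min = ℏ/(2Δx).

Original (Δx = 2.06 nm = 2.060e-09 m):
Δp_min = (1.055e-34 J·s)/(2 × 2.060e-09 m) = 2.560e-26 kg·m/s

When Δx → (1/3)Δx:
Δp'_min = ℏ/(2 × (1/3)Δx) = 3 × ℏ/(2Δx) = 3 × Δp_min
Δp'_min = 3 × 2.560e-26 kg·m/s = 7.679e-26 kg·m/s

Since Δp_min ∝ 1/Δx, when Δx is decreased to 1/3 of its original value, Δp_min increases to 3 times its original value.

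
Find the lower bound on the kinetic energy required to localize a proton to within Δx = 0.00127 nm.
3.216 eV

Localizing a particle requires giving it sufficient momentum uncertainty:

1. From uncertainty principle: Δp ≥ ℏ/(2Δx)
   Δp_min = (1.055e-34 J·s) / (2 × 1.270e-12 m)
   Δp_min = 4.152e-23 kg·m/s

2. This momentum uncertainty corresponds to kinetic energy:
   KE ≈ (Δp)²/(2m) = (4.152e-23)²/(2 × 1.673e-27 kg)
   KE = 5.153e-19 J = 3.216 eV

Tighter localization requires more energy.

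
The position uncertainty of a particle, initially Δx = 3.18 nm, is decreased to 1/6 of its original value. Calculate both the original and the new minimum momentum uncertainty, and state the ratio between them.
Original Δp_min = 1.658 × 10^-26 kg·m/s; new Δp'_min = 9.949 × 10^-26 kg·m/s; ratio Δp'_min/Δp_min = 6.

From the uncertainty principle ΔxΔp ≥ ℏ/2, the minimum momentum uncertainty is Δp_min = ℏ/(2Δx).

Original (Δx = 3.18 nm = 3.180e-09 m):
Δp_min = (1.055e-34 J·s)/(2 × 3.180e-09 m) = 1.658e-26 kg·m/s

When Δx → (1/6)Δx:
Δp'_min = ℏ/(2 × (1/6)Δx) = 6 × ℏ/(2Δx) = 6 × Δp_min
Δp'_min = 6 × 1.658e-26 kg·m/s = 9.949e-26 kg·m/s

Since Δp_min ∝ 1/Δx, when Δx is decreased to 1/6 of its original value, Δp_min increases to 6 times its original value.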